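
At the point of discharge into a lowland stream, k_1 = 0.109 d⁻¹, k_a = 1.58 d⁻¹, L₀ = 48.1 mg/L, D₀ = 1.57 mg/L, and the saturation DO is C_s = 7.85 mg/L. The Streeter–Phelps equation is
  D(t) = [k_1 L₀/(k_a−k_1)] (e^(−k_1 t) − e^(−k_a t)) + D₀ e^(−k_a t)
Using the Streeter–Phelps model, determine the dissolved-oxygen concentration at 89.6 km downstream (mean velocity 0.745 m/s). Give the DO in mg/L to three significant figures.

DO ≈ 5.01 mg/L

Travel time t = x/v = 89.6 km / (0.745 m/s) = 89600 m / 0.745 m/s = 120300 s = 1.392 d.
k_1 L₀/(k_a−k_1) = 0.109×48.1/(1.58−0.109) = 5.243/1.471 = 3.564 mg/L.
e^(−k_1 t) = e^(−0.109×1.392) = 0.8592; e^(−k_a t) = e^(−1.58×1.392) = 0.1109.
D = 3.564 × (0.8592 − 0.1109) + 1.57 × 0.1109 = 2.667 + 0.1741 = 2.841 mg/L.
DO = C_s − D = 7.85 − 2.841 = 5.009 mg/L.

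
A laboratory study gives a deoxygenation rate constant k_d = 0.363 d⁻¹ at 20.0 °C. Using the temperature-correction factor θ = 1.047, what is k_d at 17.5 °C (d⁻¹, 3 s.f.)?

k_d ≈ 0.324 d⁻¹

k_d(T₂) = k_d(T₁) · θ^(T₂−T₁) = 0.363 × 1.047^(17.5−20.0)
= 0.363 × 1.047^-2.50 = 0.363 × 0.8915 = 0.3236 d⁻¹.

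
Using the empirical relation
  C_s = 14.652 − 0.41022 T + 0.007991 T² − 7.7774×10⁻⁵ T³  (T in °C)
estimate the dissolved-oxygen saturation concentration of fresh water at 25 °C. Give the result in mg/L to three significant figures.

C_s ≈ 8.18 mg/L

C_s = 14.652 − 0.41022×25 + 0.007991×25² − 7.7774×10⁻⁵×25³ = 8.176 mg/L.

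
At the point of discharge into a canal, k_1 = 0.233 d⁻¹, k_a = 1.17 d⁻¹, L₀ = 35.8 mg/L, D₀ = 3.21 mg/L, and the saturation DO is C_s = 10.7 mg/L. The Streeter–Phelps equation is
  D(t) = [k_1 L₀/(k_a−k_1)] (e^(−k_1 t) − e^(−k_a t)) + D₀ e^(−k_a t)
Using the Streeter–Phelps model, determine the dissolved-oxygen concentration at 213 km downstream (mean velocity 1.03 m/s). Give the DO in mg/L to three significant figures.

Travel time t = x/v = 213 km / (1.03 m/s) = 213000 m / 1.03 m/s = 206800 s = 2.393 d.
k_1 L₀/(k_a−k_1) = 0.233×35.8/(1.17−0.233) = 8.341/0.9370 = 8.902 mg/L.
e^(−k_1 t) = e^(−0.233×2.393) = 0.5725; e^(−k_a t) = e^(−1.17×2.393) = 0.06079.
D = 8.902 × (0.5725 − 0.06079) + 3.21 × 0.06079 = 4.556 + 0.1951 = 4.751 mg/L.
DO = C_s − D = 10.7 − 4.751 = 5.949 mg/L.

DO ≈ 5.95 mg/L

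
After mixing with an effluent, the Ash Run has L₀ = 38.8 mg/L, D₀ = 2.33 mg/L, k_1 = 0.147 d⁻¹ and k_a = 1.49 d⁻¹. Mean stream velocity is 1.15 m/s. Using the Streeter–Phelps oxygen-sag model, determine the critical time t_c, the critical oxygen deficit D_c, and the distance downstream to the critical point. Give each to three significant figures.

At the critical point dD/dt = 0, so k_1 L₀ e^(−k_1 t) = k_a D. Substituting D(t) from the Streeter–Phelps equation and solving for t gives
t_c = ln[(k_a/k_1)(1 − D₀(k_a−k_1)/(k_1 L₀))] / (k_a−k_1).
Here k_a−k_1 = 1.343 d⁻¹ and 1 − D₀(k_a−k_1)/(k_1 L₀) = 1 − 2.33×1.343/(0.147×38.8) = 0.4514, so
t_c = ln(10.14 × 0.4514) / 1.343 = 1.521 / 1.343 = 1.132 d.
L(t_c) = L₀ e^(−k_1 t_c) = 38.8 × 0.8467 = 32.85 mg/L, and at the critical point k_a D_c = k_1 L, so D_c = (0.147/1.49) × 32.85 = 3.241 mg/L.
x_c = v t_c = 1.15 m/s × 1.132 d × 86400 s/d = 112500 m ≈ 113 km.

t_c ≈ 1.13 d; D_c ≈ 3.24 mg/L; x_c ≈ 113 km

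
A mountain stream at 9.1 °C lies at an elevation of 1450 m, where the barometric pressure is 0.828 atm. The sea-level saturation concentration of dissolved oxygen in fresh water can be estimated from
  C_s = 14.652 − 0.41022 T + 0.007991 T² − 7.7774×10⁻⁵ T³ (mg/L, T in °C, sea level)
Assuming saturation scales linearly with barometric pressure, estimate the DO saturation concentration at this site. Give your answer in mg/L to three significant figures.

C_s ≈ 9.54 mg/L

At sea level: C_s = 14.652 − 0.41022×9.1 + 0.007991×9.1² − 7.7774×10⁻⁵×9.1³ = 11.52 mg/L.
Pressure correction: C_s' = 11.52 × 0.828 = 9.540 mg/L.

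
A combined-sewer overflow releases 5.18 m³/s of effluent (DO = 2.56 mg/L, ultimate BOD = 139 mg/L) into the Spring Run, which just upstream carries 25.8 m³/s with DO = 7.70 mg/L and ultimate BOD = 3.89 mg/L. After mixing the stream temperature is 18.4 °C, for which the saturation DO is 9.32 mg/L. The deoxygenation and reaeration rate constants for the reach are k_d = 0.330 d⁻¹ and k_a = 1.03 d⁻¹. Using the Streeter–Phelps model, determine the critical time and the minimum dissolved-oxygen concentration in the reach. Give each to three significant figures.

Mixed DO = (25.8×7.70 + 5.18×2.56)/(25.8+5.18) = 211.9/30.98 = 6.841 mg/L.
Mixed L₀ = (25.8×3.89 + 5.18×139)/(30.98) = 820.4/30.98 = 26.48 mg/L.
Initial deficit D₀ = C_s − DO₀ = 9.32 − 6.841 = 2.479 mg/L.
t_c = (1/0.7000) ln[(1.03/0.330)(1 − 2.479×0.7000/(0.330×26.48))] = 1.429 × ln(2.501) = 1.310 d.
D_c = (0.330/1.03) × 26.48 × e^(−0.330×1.310) = 0.3204 × 26.48 × 0.6491 = 5.507 mg/L.
Minimum DO = 9.32 − 5.507 = 3.813 mg/L.

t_c ≈ 1.31 d; minimum DO ≈ 3.81 mg/L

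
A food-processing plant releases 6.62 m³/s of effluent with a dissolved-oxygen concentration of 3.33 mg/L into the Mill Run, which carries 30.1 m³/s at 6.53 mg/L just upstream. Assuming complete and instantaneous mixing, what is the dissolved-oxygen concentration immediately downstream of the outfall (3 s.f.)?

Flow-weighted mixing: C = (Q_r C_r + Q_w C_w)/(Q_r + Q_w)
= (30.1×6.53 + 6.62×3.33)/(30.1 + 6.62) = 218.6/36.72 = 5.953 mg/L.

5.95 mg/L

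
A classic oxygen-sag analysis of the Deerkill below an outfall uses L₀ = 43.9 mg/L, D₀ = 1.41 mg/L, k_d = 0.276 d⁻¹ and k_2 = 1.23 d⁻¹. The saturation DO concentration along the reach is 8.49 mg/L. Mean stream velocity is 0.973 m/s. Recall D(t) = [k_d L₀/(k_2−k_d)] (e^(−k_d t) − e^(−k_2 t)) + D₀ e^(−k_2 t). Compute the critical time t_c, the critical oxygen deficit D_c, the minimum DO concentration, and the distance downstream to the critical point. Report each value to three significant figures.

t_c = [1/(k_2−k_d)] ln[(k_2/k_d)(1 − D₀(k_2−k_d)/(k_d L₀))]
= [1/(1.23−0.276)] ln[(1.23/0.276)(1 − 1.41×0.9540/(0.276×43.9))]
= (1/0.9540) ln[4.457 × 0.8890] = 1.048 × ln(3.962) = 1.048 × 1.377 = 1.443 d.
D_c = (k_d/k_2) L₀ e^(−k_d t_c) = (0.276/1.23) × 43.9 × e^(−0.276×1.443) = 0.2244 × 43.9 × 0.6715 = 6.614 mg/L.
Minimum DO = C_s − D_c = 8.49 − 6.614 = 1.876 mg/L.
x_c = v t_c = 0.973 m/s × 1.443 d × 86400 s/d = 121300 m ≈ 121 km.

t_c ≈ 1.44 d; D_c ≈ 6.61 mg/L; min DO ≈ 1.88 mg/L; x_c ≈ 121 km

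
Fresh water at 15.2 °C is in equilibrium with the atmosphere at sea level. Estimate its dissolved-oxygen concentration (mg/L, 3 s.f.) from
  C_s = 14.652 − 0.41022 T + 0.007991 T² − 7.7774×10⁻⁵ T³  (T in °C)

C_s ≈ 9.99 mg/L

C_s = 14.652 − 0.41022×15.2 + 0.007991×15.2² − 7.7774×10⁻⁵×15.2³ = 9.990 mg/L.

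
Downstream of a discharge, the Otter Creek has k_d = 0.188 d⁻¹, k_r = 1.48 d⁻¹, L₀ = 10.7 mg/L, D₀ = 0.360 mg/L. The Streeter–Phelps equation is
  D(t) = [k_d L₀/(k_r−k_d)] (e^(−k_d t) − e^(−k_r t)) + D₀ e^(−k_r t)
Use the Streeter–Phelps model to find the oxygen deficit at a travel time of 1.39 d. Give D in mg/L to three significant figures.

D ≈ 1.05 mg/L

k_d L₀/(k_r−k_d) = 0.188×10.7/(1.48−0.188) = 2.012/1.292 = 1.557 mg/L.
e^(−k_d t) = e^(−0.188×1.390) = 0.7700; e^(−k_r t) = e^(−1.48×1.390) = 0.1278.
D = 1.557 × (0.7700 − 0.1278) + 0.360 × 0.1278 = 0.9999 + 0.04601 = 1.046 mg/L.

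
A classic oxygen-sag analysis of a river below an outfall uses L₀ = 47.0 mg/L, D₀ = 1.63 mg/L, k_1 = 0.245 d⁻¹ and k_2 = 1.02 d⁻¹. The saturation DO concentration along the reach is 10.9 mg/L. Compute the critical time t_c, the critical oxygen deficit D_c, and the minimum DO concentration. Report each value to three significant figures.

t_c ≈ 1.69 d; D_c ≈ 7.46 mg/L; min DO ≈ 3.44 mg/L

At the critical point dD/dt = 0, so k_1 L₀ e^(−k_1 t) = k_2 D. Substituting D(t) from the Streeter–Phelps equation and solving for t gives
t_c = ln[(k_2/k_1)(1 − D₀(k_2−k_1)/(k_1 L₀))] / (k_2−k_1).
Here k_2−k_1 = 0.7750 d⁻¹ and 1 − D₀(k_2−k_1)/(k_1 L₀) = 1 − 1.63×0.7750/(0.245×47.0) = 0.8903, so
t_c = ln(4.163 × 0.8903) / 0.7750 = 1.310 / 0.7750 = 1.690 d.
D_c = (k_1/k_2) L₀ e^(−k_1 t_c) = (0.245/1.02) × 47.0 × e^(−0.245×1.690) = 0.2402 × 47.0 × 0.6609 = 7.461 mg/L.
Minimum DO = C_s − D_c = 10.9 − 7.461 = 3.439 mg/L.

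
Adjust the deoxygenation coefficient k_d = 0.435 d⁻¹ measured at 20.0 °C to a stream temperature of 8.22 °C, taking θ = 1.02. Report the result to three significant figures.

k_d ≈ 0.344 d⁻¹

k_d(T₂) = k_d(T₁) · θ^(T₂−T₁) = 0.435 × 1.02^(8.22−20.0)
= 0.435 × 1.02^-11.8 = 0.435 × 0.7919 = 0.3445 d⁻¹.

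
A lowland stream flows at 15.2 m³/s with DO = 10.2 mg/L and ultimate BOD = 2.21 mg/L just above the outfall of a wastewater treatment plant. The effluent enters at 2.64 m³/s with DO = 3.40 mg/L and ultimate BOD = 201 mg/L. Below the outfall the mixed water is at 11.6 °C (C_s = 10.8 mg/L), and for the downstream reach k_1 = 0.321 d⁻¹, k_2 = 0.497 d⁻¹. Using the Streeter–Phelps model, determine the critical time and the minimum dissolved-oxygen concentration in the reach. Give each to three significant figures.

Mixed DO = (15.2×10.2 + 2.64×3.40)/(15.2+2.64) = 164.0/17.84 = 9.194 mg/L.
Mixed L₀ = (15.2×2.21 + 2.64×201)/(17.84) = 564.2/17.84 = 31.63 mg/L.
Initial deficit D₀ = C_s − DO₀ = 10.8 − 9.194 = 1.606 mg/L.
t_c = (1/0.1760) ln[(0.497/0.321)(1 − 1.606×0.1760/(0.321×31.63))] = 5.682 × ln(1.505) = 2.323 d.
D_c = (0.321/0.497) × 31.63 × e^(−0.321×2.323) = 0.6459 × 31.63 × 0.4744 = 9.690 mg/L.
Minimum DO = 10.8 − 9.690 = 1.110 mg/L.

t_c ≈ 2.32 d; minimum DO ≈ 1.11 mg/L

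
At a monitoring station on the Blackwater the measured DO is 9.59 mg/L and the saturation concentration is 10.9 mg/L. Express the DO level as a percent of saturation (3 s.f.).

88.0 % saturation

% saturation = C/C_s × 100 = 9.59/10.9 × 100 = 88.0 %.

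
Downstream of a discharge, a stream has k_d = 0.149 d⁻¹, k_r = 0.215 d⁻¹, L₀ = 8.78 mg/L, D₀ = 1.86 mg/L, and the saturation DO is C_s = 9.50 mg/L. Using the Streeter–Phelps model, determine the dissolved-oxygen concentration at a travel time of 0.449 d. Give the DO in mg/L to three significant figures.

k_d L₀/(k_r−k_d) = 0.149×8.78/(0.215−0.149) = 1.308/0.06600 = 19.82 mg/L.
e^(−k_d t) = e^(−0.149×0.4490) = 0.9353; e^(−k_r t) = e^(−0.215×0.4490) = 0.9080.
D = 19.82 × (0.9353 − 0.9080) + 1.86 × 0.9080 = 0.5413 + 1.689 = 2.230 mg/L.
DO = C_s − D = 9.50 − 2.230 = 7.270 mg/L.

DO ≈ 7.27 mg/L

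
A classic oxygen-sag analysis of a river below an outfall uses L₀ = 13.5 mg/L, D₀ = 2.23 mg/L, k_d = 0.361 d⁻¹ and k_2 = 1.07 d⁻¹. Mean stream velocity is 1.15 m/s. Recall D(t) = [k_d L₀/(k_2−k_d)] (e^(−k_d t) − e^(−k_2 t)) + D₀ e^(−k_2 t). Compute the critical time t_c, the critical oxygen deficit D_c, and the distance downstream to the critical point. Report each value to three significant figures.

t_c ≈ 0.979 d; D_c ≈ 3.20 mg/L; x_c ≈ 97.3 km

With k_2/k_d = 2.964 and 1 − D₀(k_2−k_d)/(k_d L₀) = 0.6756,
t_c = ln(2.964 × 0.6756) / (1.07 − 0.361) = ln(2.002) / 0.7090 = 0.6943/0.7090 = 0.9793 d.
D_c = (k_d/k_2) L₀ e^(−k_d t_c) = (0.361/1.07) × 13.5 × e^(−0.361×0.9793) = 0.3374 × 13.5 × 0.7022 = 3.198 mg/L.
x_c = v t_c = 1.15 m/s × 0.9793 d × 86400 s/d = 97310 m ≈ 97.3 km.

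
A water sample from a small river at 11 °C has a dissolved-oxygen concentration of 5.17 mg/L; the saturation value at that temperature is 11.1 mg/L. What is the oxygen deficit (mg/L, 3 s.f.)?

D ≈ 5.93 mg/L

D = C_s − C = 11.1 − 5.17 = 5.93 mg/L.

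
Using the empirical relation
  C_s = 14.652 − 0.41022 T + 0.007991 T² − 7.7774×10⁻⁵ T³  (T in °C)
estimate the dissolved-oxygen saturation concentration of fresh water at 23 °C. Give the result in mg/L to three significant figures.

C_s = 14.652 − 0.41022×23 + 0.007991×23² − 7.7774×10⁻⁵×23³ = 8.498 mg/L.

C_s ≈ 8.50 mg/L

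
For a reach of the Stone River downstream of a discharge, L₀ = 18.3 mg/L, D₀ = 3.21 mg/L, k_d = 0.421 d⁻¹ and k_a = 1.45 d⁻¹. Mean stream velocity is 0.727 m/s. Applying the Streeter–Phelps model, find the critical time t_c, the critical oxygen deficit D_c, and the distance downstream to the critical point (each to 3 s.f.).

t_c ≈ 0.658 d; D_c ≈ 4.03 mg/L; x_c ≈ 41.3 km

At the critical point dD/dt = 0, so k_d L₀ e^(−k_d t) = k_a D. Substituting D(t) from the Streeter–Phelps equation and solving for t gives
t_c = ln[(k_a/k_d)(1 − D₀(k_a−k_d)/(k_d L₀))] / (k_a−k_d).
Here k_a−k_d = 1.029 d⁻¹ and 1 − D₀(k_a−k_d)/(k_d L₀) = 1 − 3.21×1.029/(0.421×18.3) = 0.5713, so
t_c = ln(3.444 × 0.5713) / 1.029 = 0.6768 / 1.029 = 0.6577 d.
L(t_c) = L₀ e^(−k_d t_c) = 18.3 × 0.7581 = 13.87 mg/L, and at the critical point k_a D_c = k_d L, so D_c = (0.421/1.45) × 13.87 = 4.028 mg/L.
x_c = v t_c = 0.727 m/s × 0.6577 d × 86400 s/d = 41310 m ≈ 41.3 km.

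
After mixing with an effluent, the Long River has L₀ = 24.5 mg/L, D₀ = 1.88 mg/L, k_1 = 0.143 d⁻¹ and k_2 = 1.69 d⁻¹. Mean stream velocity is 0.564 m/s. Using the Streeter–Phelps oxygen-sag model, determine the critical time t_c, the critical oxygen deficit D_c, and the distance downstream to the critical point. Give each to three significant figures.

t_c ≈ 0.450 d; D_c ≈ 1.94 mg/L; x_c ≈ 22.0 km

With k_2/k_1 = 11.82 and 1 − D₀(k_2−k_1)/(k_1 L₀) = 0.1699,
t_c = ln(11.82 × 0.1699) / (1.69 − 0.143) = ln(2.008) / 1.547 = 0.6969/1.547 = 0.4505 d.
L(t_c) = L₀ e^(−k_1 t_c) = 24.5 × 0.9376 = 22.97 mg/L, and at the critical point k_2 D_c = k_1 L, so D_c = (0.143/1.69) × 22.97 = 1.944 mg/L.
x_c = v t_c = 0.564 m/s × 0.4505 d × 86400 s/d = 21950 m ≈ 22.0 km.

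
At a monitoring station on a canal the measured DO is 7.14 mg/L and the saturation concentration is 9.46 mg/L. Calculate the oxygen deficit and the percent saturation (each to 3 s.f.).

D = C_s − C = 9.46 − 7.14 = 2.32 mg/L.
% saturation = 7.14/9.46 × 100 = 75.5 %.

D ≈ 2.32 mg/L; 75.5 % saturation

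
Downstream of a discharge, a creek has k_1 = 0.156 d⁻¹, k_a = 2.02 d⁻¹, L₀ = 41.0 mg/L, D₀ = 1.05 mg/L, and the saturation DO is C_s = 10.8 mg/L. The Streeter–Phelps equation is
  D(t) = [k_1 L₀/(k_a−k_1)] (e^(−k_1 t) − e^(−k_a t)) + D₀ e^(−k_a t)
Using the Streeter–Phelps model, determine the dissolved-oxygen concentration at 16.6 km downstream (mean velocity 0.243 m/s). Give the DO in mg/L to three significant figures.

Travel time t = x/v = 16.6 km / (0.243 m/s) = 16600 m / 0.243 m/s = 68310 s = 0.7907 d.
k_1 L₀/(k_a−k_1) = 0.156×41.0/(2.02−0.156) = 6.396/1.864 = 3.431 mg/L.
e^(−k_1 t) = e^(−0.156×0.7907) = 0.8840; e^(−k_a t) = e^(−2.02×0.7907) = 0.2025.
D = 3.431 × (0.8840 − 0.2025) + 1.05 × 0.2025 = 2.338 + 0.2126 = 2.551 mg/L.
DO = C_s − D = 10.8 − 2.551 = 8.249 mg/L.

DO ≈ 8.25 mg/L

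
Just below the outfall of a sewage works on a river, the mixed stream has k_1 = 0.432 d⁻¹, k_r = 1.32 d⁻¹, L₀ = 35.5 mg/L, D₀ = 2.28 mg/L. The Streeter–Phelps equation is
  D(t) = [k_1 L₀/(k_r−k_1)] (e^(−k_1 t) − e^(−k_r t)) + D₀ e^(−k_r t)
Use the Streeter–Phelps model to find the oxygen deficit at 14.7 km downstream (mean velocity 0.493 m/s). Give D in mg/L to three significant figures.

D ≈ 5.37 mg/L

Travel time t = x/v = 14.7 km / (0.493 m/s) = 14700 m / 0.493 m/s = 29820 s = 0.3451 d.
k_1 L₀/(k_r−k_1) = 0.432×35.5/(1.32−0.432) = 15.34/0.8880 = 17.27 mg/L.
e^(−k_1 t) = e^(−0.432×0.3451) = 0.8615; e^(−k_r t) = e^(−1.32×0.3451) = 0.6341.
D = 17.27 × (0.8615 − 0.6341) + 2.28 × 0.6341 = 3.927 + 1.446 = 5.373 mg/L.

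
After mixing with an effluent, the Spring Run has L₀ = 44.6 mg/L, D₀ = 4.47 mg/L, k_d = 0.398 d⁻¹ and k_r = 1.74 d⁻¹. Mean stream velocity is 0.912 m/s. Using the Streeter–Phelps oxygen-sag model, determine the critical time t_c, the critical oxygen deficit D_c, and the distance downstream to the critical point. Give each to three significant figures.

With k_r/k_d = 4.372 and 1 − D₀(k_r−k_d)/(k_d L₀) = 0.6621,
t_c = ln(4.372 × 0.6621) / (1.74 − 0.398) = ln(2.894) / 1.342 = 1.063/1.342 = 0.7919 d.
D_c = (k_d/k_r) L₀ e^(−k_d t_c) = (0.398/1.74) × 44.6 × e^(−0.398×0.7919) = 0.2287 × 44.6 × 0.7296 = 7.444 mg/L.
x_c = v t_c = 0.912 m/s × 0.7919 d × 86400 s/d = 62400 m ≈ 62.4 km.

t_c ≈ 0.792 d; D_c ≈ 7.44 mg/L; x_c ≈ 62.4 km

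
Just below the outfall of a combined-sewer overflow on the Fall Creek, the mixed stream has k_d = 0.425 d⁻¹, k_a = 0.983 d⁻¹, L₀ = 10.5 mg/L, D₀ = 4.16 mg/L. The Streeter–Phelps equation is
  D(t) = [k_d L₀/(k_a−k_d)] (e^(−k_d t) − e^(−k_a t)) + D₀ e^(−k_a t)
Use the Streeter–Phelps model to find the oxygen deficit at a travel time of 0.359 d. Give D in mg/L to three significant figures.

D ≈ 4.17 mg/L

k_d L₀/(k_a−k_d) = 0.425×10.5/(0.983−0.425) = 4.462/0.5580 = 7.997 mg/L.
e^(−k_d t) = e^(−0.425×0.3590) = 0.8585; e^(−k_a t) = e^(−0.983×0.3590) = 0.7026.
D = 7.997 × (0.8585 − 0.7026) + 4.16 × 0.7026 = 1.246 + 2.923 = 4.169 mg/L.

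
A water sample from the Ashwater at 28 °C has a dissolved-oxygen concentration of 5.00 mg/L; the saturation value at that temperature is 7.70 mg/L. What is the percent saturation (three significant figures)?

% saturation = C/C_s × 100 = 5.00/7.70 × 100 = 64.9 %.

64.9 % saturation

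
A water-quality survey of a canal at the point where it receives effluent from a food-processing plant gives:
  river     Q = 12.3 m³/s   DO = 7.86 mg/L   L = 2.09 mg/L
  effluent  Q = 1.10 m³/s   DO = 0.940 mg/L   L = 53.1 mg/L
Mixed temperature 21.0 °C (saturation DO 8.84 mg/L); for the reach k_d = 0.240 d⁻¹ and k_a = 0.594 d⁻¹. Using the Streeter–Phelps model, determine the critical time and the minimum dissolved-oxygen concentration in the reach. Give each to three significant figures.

Mixed DO = (12.3×7.86 + 1.10×0.940)/(12.3+1.10) = 97.71/13.40 = 7.292 mg/L.
Mixed L₀ = (12.3×2.09 + 1.10×53.1)/(13.40) = 84.12/13.40 = 6.277 mg/L.
Initial deficit D₀ = C_s − DO₀ = 8.84 − 7.292 = 1.548 mg/L.
t_c = (1/0.3540) ln[(0.594/0.240)(1 − 1.548×0.3540/(0.240×6.277))] = 2.825 × ln(1.575) = 1.283 d.
D_c = (0.240/0.594) × 6.277 × e^(−0.240×1.283) = 0.4040 × 6.277 × 0.7350 = 1.864 mg/L.
Minimum DO = 8.84 − 1.864 = 6.976 mg/L.

t_c ≈ 1.28 d; minimum DO ≈ 6.98 mg/L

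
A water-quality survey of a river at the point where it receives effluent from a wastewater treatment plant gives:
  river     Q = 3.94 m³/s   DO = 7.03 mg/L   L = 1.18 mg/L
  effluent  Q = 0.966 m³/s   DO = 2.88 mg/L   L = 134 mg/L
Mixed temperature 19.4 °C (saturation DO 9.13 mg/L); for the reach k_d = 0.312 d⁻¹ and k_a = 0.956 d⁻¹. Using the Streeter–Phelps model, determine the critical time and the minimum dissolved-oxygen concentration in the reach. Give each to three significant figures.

Mixed DO = (3.94×7.03 + 0.966×2.88)/(3.94+0.966) = 30.48/4.906 = 6.213 mg/L.
Mixed L₀ = (3.94×1.18 + 0.966×134)/(4.906) = 134.1/4.906 = 27.33 mg/L.
Initial deficit D₀ = C_s − DO₀ = 9.13 − 6.213 = 2.917 mg/L.
t_c = (1/0.6440) ln[(0.956/0.312)(1 − 2.917×0.6440/(0.312×27.33))] = 1.553 × ln(2.389) = 1.352 d.
D_c = (0.312/0.956) × 27.33 × e^(−0.312×1.352) = 0.3264 × 27.33 × 0.6558 = 5.850 mg/L.
Minimum DO = 9.13 − 5.850 = 3.280 mg/L.

t_c ≈ 1.35 d; minimum DO ≈ 3.28 mg/L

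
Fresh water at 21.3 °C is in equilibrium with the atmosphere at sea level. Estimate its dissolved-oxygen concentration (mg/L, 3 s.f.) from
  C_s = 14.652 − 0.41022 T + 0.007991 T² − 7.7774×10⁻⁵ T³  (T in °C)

C_s ≈ 8.79 mg/L

C_s = 14.652 − 0.41022×21.3 + 0.007991×21.3² − 7.7774×10⁻⁵×21.3³ = 8.788 mg/L.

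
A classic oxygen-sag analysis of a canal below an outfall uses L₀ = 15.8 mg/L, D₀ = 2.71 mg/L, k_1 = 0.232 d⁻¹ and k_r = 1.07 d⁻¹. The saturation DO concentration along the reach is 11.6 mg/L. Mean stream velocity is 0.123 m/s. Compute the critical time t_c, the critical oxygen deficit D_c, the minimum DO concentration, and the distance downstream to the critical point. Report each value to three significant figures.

t_c ≈ 0.671 d; D_c ≈ 2.93 mg/L; min DO ≈ 8.67 mg/L; x_c ≈ 7.13 km

At the critical point dD/dt = 0, so k_1 L₀ e^(−k_1 t) = k_r D. Substituting D(t) from the Streeter–Phelps equation and solving for t gives
t_c = ln[(k_r/k_1)(1 − D₀(k_r−k_1)/(k_1 L₀))] / (k_r−k_1).
Here k_r−k_1 = 0.8380 d⁻¹ and 1 − D₀(k_r−k_1)/(k_1 L₀) = 1 − 2.71×0.8380/(0.232×15.8) = 0.3805, so
t_c = ln(4.612 × 0.3805) / 0.8380 = 0.5623 / 0.8380 = 0.6710 d.
D_c = (k_1/k_r) L₀ e^(−k_1 t_c) = (0.232/1.07) × 15.8 × e^(−0.232×0.6710) = 0.2168 × 15.8 × 0.8558 = 2.932 mg/L.
Minimum DO = C_s − D_c = 11.6 − 2.932 = 8.668 mg/L.
x_c = v t_c = 0.123 m/s × 0.6710 d × 86400 s/d = 7131 m ≈ 7.13 km.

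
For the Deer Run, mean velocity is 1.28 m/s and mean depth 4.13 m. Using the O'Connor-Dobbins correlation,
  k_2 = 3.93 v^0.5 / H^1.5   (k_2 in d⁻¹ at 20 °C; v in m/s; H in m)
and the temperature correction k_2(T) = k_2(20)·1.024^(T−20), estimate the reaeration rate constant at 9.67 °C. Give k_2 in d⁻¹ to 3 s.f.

k_2(20) = 3.93 × 1.28^0.5 / 4.13^1.5 = 3.93 × 1.131 / 8.393 = 0.5298 d⁻¹.
k_2(9.67) = 0.5298 × 1.024^(9.67−20) = 0.5298 × 0.7827 = 0.4146 d⁻¹.

k_2 ≈ 0.415 d⁻¹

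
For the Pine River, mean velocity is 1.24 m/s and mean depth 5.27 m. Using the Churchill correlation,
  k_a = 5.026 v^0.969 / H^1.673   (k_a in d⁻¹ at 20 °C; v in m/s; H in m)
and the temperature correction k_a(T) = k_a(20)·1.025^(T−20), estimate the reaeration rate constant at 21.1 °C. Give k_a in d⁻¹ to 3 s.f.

k_a ≈ 0.394 d⁻¹

k_a(20) = 5.026 × 1.24^0.969 / 5.27^1.673 = 5.026 × 1.232 / 16.13 = 0.3838 d⁻¹.
k_a(21.1) = 0.3838 × 1.025^(21.1−20) = 0.3838 × 1.028 = 0.3944 d⁻¹.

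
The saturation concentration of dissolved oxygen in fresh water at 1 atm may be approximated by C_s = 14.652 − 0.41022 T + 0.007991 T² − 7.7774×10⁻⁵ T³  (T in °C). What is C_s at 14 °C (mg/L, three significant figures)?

C_s = 14.652 − 0.41022×14 + 0.007991×14² − 7.7774×10⁻⁵×14³ = 10.26 mg/L.

C_s ≈ 10.3 mg/L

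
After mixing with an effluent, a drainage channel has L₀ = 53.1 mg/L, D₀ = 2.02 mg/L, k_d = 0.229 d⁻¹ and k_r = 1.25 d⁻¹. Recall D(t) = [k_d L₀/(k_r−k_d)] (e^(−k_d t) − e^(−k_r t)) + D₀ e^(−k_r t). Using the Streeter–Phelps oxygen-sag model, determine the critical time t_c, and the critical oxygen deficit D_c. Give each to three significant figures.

With k_r/k_d = 5.459 and 1 − D₀(k_r−k_d)/(k_d L₀) = 0.8304,
t_c = ln(5.459 × 0.8304) / (1.25 − 0.229) = ln(4.533) / 1.021 = 1.511/1.021 = 1.480 d.
D_c = (k_d/k_r) L₀ e^(−k_d t_c) = (0.229/1.25) × 53.1 × e^(−0.229×1.480) = 0.1832 × 53.1 × 0.7125 = 6.931 mg/L.

t_c ≈ 1.48 d; D_c ≈ 6.93 mg/L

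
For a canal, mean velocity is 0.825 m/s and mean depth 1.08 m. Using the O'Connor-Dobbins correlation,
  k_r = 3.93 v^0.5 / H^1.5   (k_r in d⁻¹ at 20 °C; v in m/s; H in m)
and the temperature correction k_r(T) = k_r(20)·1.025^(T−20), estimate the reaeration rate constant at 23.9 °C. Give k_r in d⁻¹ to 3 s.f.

k_r(20) = 3.93 × 0.825^0.5 / 1.08^1.5 = 3.93 × 0.9083 / 1.122 = 3.180 d⁻¹.
k_r(23.9) = 3.180 × 1.025^(23.9−20) = 3.180 × 1.101 = 3.502 d⁻¹.

k_r ≈ 3.50 d⁻¹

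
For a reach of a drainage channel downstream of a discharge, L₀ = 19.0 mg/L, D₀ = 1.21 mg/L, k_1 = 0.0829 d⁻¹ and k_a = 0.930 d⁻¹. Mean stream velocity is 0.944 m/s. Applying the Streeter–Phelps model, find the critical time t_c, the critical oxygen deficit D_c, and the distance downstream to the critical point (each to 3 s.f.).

t_c ≈ 1.61 d; D_c ≈ 1.48 mg/L; x_c ≈ 131 km

At the critical point dD/dt = 0, so k_1 L₀ e^(−k_1 t) = k_a D. Substituting D(t) from the Streeter–Phelps equation and solving for t gives
t_c = ln[(k_a/k_1)(1 − D₀(k_a−k_1)/(k_1 L₀))] / (k_a−k_1).
Here k_a−k_1 = 0.8471 d⁻¹ and 1 − D₀(k_a−k_1)/(k_1 L₀) = 1 − 1.21×0.8471/(0.0829×19.0) = 0.3493, so
t_c = ln(11.22 × 0.3493) / 0.8471 = 1.366 / 0.8471 = 1.612 d.
L(t_c) = L₀ e^(−k_1 t_c) = 19.0 × 0.8749 = 16.62 mg/L, and at the critical point k_a D_c = k_1 L, so D_c = (0.0829/0.930) × 16.62 = 1.482 mg/L.
x_c = v t_c = 0.944 m/s × 1.612 d × 86400 s/d = 131500 m ≈ 131 km.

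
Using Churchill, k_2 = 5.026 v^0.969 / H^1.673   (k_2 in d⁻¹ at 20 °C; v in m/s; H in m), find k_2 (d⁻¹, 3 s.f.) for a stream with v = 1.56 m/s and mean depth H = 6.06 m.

k_2 ≈ 0.380 d⁻¹

k_2 = 5.026 × 1.56^0.969 / 6.06^1.673 = 5.026 × 1.539 / 20.37 = 0.3796 d⁻¹.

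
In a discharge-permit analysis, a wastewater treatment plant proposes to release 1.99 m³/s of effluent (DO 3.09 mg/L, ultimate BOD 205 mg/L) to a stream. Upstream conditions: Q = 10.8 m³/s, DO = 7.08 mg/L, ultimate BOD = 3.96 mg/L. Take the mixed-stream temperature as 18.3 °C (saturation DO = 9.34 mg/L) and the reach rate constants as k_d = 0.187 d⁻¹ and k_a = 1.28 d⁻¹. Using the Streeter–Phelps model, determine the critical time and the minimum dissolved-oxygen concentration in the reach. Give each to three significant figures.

Mixed DO = (10.8×7.08 + 1.99×3.09)/(10.8+1.99) = 82.61/12.79 = 6.459 mg/L.
Mixed L₀ = (10.8×3.96 + 1.99×205)/(12.79) = 450.7/12.79 = 35.24 mg/L.
Initial deficit D₀ = C_s − DO₀ = 9.34 − 6.459 = 2.881 mg/L.
t_c = (1/1.093) ln[(1.28/0.187)(1 − 2.881×1.093/(0.187×35.24))] = 0.9149 × ln(3.574) = 1.165 d.
D_c = (0.187/1.28) × 35.24 × e^(−0.187×1.165) = 0.1461 × 35.24 × 0.8042 = 4.140 mg/L.
Minimum DO = 9.34 − 4.140 = 5.200 mg/L.

t_c ≈ 1.17 d; minimum DO ≈ 5.20 mg/L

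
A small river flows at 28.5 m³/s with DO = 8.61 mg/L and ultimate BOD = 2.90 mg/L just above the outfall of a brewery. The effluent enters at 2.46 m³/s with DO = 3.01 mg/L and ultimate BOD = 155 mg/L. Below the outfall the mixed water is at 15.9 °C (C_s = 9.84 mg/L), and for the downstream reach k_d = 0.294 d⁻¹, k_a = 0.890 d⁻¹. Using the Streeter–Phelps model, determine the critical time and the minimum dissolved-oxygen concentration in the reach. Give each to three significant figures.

t_c ≈ 1.43 d; minimum DO ≈ 6.59 mg/L

Mixed DO = (28.5×8.61 + 2.46×3.01)/(28.5+2.46) = 252.8/30.96 = 8.165 mg/L.
Mixed L₀ = (28.5×2.90 + 2.46×155)/(30.96) = 463.9/30.96 = 14.99 mg/L.
Initial deficit D₀ = C_s − DO₀ = 9.84 − 8.165 = 1.675 mg/L.
t_c = (1/0.5960) ln[(0.890/0.294)(1 − 1.675×0.5960/(0.294×14.99))] = 1.678 × ln(2.341) = 1.427 d.
D_c = (0.294/0.890) × 14.99 × e^(−0.294×1.427) = 0.3303 × 14.99 × 0.6573 = 3.254 mg/L.
Minimum DO = 9.84 − 3.254 = 6.586 mg/L.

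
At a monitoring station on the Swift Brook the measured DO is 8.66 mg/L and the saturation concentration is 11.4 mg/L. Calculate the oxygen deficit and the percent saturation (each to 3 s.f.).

D = C_s − C = 11.4 − 8.66 = 2.74 mg/L.
% saturation = 8.66/11.4 × 100 = 76.0 %.

D ≈ 2.74 mg/L; 76.0 % saturation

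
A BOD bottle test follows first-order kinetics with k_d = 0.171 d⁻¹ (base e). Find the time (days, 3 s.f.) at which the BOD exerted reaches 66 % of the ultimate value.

y/L₀ = 1 − e^(−k_d t) = 0.66 ⇒ e^(−k_d t) = 0.340
t = −ln(0.340) / 0.171 = 1.079 / 0.171 = 6.309 d.

t ≈ 6.31 d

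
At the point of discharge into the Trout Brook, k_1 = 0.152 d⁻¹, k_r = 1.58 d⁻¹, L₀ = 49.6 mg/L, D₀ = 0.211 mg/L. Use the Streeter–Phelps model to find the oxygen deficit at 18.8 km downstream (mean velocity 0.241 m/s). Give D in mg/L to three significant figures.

D ≈ 3.39 mg/L

Travel time t = x/v = 18.8 km / (0.241 m/s) = 18800 m / 0.241 m/s = 78010 s = 0.9029 d.
k_1 L₀/(k_r−k_1) = 0.152×49.6/(1.58−0.152) = 7.539/1.428 = 5.280 mg/L.
e^(−k_1 t) = e^(−0.152×0.9029) = 0.8718; e^(−k_r t) = e^(−1.58×0.9029) = 0.2401.
D = 5.280 × (0.8718 − 0.2401) + 0.211 × 0.2401 = 3.335 + 0.05067 = 3.385 mg/L.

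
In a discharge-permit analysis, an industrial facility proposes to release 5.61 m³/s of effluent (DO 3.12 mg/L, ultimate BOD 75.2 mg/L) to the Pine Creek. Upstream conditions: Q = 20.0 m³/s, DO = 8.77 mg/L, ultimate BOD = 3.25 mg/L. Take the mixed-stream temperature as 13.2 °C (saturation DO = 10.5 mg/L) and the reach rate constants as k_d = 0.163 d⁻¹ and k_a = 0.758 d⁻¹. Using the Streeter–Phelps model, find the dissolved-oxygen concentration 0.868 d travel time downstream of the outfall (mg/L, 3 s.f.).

Mixed DO = (20.0×8.77 + 5.61×3.12)/(20.0+5.61) = 192.9/25.61 = 7.532 mg/L.
Mixed L₀ = (20.0×3.25 + 5.61×75.2)/(25.61) = 486.9/25.61 = 19.01 mg/L.
Initial deficit D₀ = C_s − DO₀ = 10.5 − 7.532 = 2.968 mg/L.
D(0.868) = [0.163×19.01/(0.758−0.163)](e^(−0.163×0.868) − e^(−0.758×0.868)) + 2.968 e^(−0.758×0.868)
= 5.208 × (0.8681 − 0.5179) + 2.968 × 0.5179 = 3.361 mg/L.
DO = 10.5 − 3.361 = 7.139 mg/L.

DO ≈ 7.14 mg/L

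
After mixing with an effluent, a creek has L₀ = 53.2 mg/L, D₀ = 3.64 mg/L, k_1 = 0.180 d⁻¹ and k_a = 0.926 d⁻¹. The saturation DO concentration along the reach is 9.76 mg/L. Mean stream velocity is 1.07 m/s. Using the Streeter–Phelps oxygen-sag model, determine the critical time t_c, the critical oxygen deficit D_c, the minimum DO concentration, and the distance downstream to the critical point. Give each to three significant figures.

t_c ≈ 1.75 d; D_c ≈ 7.55 mg/L; min DO ≈ 2.21 mg/L; x_c ≈ 162 km

t_c = [1/(k_a−k_1)] ln[(k_a/k_1)(1 − D₀(k_a−k_1)/(k_1 L₀))]
= [1/(0.926−0.180)] ln[(0.926/0.180)(1 − 3.64×0.7460/(0.180×53.2))]
= (1/0.7460) ln[5.144 × 0.7164] = 1.340 × ln(3.686) = 1.340 × 1.304 = 1.749 d.
D_c = (k_1/k_a) L₀ e^(−k_1 t_c) = (0.180/0.926) × 53.2 × e^(−0.180×1.749) = 0.1944 × 53.2 × 0.7300 = 7.549 mg/L.
Minimum DO = C_s − D_c = 9.76 − 7.549 = 2.211 mg/L.
x_c = v t_c = 1.07 m/s × 1.749 d × 86400 s/d = 161700 m ≈ 162 km.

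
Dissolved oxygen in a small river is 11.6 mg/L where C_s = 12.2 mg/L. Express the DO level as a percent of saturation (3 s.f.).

95.1 % saturation

% saturation = C/C_s × 100 = 11.6/12.2 × 100 = 95.1 %.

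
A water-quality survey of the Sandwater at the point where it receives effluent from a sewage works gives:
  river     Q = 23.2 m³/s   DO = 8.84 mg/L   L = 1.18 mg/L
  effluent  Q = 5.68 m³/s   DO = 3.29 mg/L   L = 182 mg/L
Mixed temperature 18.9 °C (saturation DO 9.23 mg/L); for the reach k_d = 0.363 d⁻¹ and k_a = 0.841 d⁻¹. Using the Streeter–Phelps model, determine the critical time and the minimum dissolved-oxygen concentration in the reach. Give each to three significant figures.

t_c ≈ 1.64 d; minimum DO ≈ 0.497 mg/L

Mixed DO = (23.2×8.84 + 5.68×3.29)/(23.2+5.68) = 223.8/28.88 = 7.748 mg/L.
Mixed L₀ = (23.2×1.18 + 5.68×182)/(28.88) = 1061/28.88 = 36.74 mg/L.
Initial deficit D₀ = C_s − DO₀ = 9.23 − 7.748 = 1.482 mg/L.
t_c = (1/0.4780) ln[(0.841/0.363)(1 − 1.482×0.4780/(0.363×36.74))] = 2.092 × ln(2.194) = 1.644 d.
D_c = (0.363/0.841) × 36.74 × e^(−0.363×1.644) = 0.4316 × 36.74 × 0.5507 = 8.733 mg/L.
Minimum DO = 9.23 − 8.733 = 0.4967 mg/L.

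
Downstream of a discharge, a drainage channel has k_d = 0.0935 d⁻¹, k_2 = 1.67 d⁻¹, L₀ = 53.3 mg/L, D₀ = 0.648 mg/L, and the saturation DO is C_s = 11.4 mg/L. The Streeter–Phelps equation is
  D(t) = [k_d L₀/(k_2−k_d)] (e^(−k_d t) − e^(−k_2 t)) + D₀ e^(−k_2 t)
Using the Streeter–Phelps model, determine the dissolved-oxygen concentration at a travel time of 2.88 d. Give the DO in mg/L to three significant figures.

DO ≈ 9.01 mg/L

k_d L₀/(k_2−k_d) = 0.0935×53.3/(1.67−0.0935) = 4.984/1.577 = 3.161 mg/L.
e^(−k_d t) = e^(−0.0935×2.880) = 0.7639; e^(−k_2 t) = e^(−1.67×2.880) = 0.008151.
D = 3.161 × (0.7639 − 0.008151) + 0.648 × 0.008151 = 2.389 + 0.005282 = 2.394 mg/L.
DO = C_s − D = 11.4 − 2.394 = 9.006 mg/L.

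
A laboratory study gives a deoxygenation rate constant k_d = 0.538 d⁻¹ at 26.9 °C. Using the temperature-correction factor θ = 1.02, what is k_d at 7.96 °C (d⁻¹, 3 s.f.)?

k_d ≈ 0.370 d⁻¹

k_d(T₂) = k_d(T₁) · θ^(T₂−T₁) = 0.538 × 1.02^(7.96−26.9)
= 0.538 × 1.02^-18.9 = 0.538 × 0.6872 = 0.3697 d⁻¹.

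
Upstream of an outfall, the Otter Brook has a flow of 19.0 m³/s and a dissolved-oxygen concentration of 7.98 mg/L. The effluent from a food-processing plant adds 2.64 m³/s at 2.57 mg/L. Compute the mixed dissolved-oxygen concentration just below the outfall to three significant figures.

7.32 mg/L

Flow-weighted mixing: C = (Q_r C_r + Q_w C_w)/(Q_r + Q_w)
= (19.0×7.98 + 2.64×2.57)/(19.0 + 2.64) = 158.4/21.64 = 7.320 mg/L.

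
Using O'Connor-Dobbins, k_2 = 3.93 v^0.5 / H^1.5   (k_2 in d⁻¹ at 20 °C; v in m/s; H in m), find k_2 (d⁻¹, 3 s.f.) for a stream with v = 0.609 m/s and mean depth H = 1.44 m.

k_2 = 3.93 × 0.609^0.5 / 1.44^1.5 = 3.93 × 0.7804 / 1.728 = 1.775 d⁻¹.

k_2 ≈ 1.77 d⁻¹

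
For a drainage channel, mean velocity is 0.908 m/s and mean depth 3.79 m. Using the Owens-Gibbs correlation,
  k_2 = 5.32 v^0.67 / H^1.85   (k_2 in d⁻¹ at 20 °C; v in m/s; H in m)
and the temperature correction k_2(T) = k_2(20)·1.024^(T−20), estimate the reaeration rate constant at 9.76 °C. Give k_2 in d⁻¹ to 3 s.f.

k_2(20) = 5.32 × 0.908^0.67 / 3.79^1.85 = 5.32 × 0.9374 / 11.76 = 0.4240 d⁻¹.
k_2(9.76) = 0.4240 × 1.024^(9.76−20) = 0.4240 × 0.7844 = 0.3326 d⁻¹.

k_2 ≈ 0.333 d⁻¹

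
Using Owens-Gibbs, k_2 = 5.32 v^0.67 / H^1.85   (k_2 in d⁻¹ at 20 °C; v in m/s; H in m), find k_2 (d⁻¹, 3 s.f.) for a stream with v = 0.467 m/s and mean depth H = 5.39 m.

k_2 = 5.32 × 0.467^0.67 / 5.39^1.85 = 5.32 × 0.6004 / 22.57 = 0.1416 d⁻¹.

k_2 ≈ 0.142 d⁻¹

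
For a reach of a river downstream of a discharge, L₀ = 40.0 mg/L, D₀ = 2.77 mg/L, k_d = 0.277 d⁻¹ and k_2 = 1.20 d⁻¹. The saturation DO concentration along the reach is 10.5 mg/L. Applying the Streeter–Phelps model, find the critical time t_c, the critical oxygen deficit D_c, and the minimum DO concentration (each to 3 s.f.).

t_c = [1/(k_2−k_d)] ln[(k_2/k_d)(1 − D₀(k_2−k_d)/(k_d L₀))]
= [1/(1.20−0.277)] ln[(1.20/0.277)(1 − 2.77×0.9230/(0.277×40.0))]
= (1/0.9230) ln[4.332 × 0.7692] = 1.083 × ln(3.332) = 1.083 × 1.204 = 1.304 d.
D_c = (k_d/k_2) L₀ e^(−k_d t_c) = (0.277/1.20) × 40.0 × e^(−0.277×1.304) = 0.2308 × 40.0 × 0.6968 = 6.434 mg/L.
Minimum DO = C_s − D_c = 10.5 − 6.434 = 4.066 mg/L.

t_c ≈ 1.30 d; D_c ≈ 6.43 mg/L; min DO ≈ 4.07 mg/L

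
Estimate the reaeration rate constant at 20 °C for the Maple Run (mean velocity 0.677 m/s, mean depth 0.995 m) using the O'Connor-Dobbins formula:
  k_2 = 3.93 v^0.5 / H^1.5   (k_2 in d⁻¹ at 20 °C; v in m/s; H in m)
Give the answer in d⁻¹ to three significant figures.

k_2 ≈ 3.26 d⁻¹

k_2 = 3.93 × 0.677^0.5 / 0.995^1.5 = 3.93 × 0.8228 / 0.9925 = 3.258 d⁻¹.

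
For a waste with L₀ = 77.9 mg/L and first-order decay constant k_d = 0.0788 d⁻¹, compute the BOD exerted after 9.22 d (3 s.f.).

y ≈ 40.2 mg/L

y_t = L₀(1 − e^(−k_d t)) = 77.9 × (1 − e^(−0.0788×9.22))
= 77.9 × (1 − 0.4836) = 77.9 × 0.5164 = 40.23 mg/L.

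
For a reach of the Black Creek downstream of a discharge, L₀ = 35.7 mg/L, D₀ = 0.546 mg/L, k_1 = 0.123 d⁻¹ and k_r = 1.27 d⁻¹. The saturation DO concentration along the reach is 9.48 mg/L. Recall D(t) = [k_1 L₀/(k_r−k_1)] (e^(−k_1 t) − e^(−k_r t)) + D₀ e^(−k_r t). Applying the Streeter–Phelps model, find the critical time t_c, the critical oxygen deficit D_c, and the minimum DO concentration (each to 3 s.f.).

t_c ≈ 1.90 d; D_c ≈ 2.74 mg/L; min DO ≈ 6.74 mg/L

With k_r/k_1 = 10.33 and 1 − D₀(k_r−k_1)/(k_1 L₀) = 0.8574,
t_c = ln(10.33 × 0.8574) / (1.27 − 0.123) = ln(8.853) / 1.147 = 2.181/1.147 = 1.901 d.
D_c = (k_1/k_r) L₀ e^(−k_1 t_c) = (0.123/1.27) × 35.7 × e^(−0.123×1.901) = 0.09685 × 35.7 × 0.7915 = 2.737 mg/L.
Minimum DO = C_s − D_c = 9.48 − 2.737 = 6.743 mg/L.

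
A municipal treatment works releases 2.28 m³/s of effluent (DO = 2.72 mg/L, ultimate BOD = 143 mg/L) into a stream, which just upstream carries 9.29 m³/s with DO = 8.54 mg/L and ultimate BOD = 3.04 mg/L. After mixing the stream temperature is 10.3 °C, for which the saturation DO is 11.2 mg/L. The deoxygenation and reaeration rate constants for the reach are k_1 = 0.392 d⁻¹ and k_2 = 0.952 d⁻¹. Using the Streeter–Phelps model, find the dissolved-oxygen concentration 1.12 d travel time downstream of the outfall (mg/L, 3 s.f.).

Mixed DO = (9.29×8.54 + 2.28×2.72)/(9.29+2.28) = 85.54/11.57 = 7.393 mg/L.
Mixed L₀ = (9.29×3.04 + 2.28×143)/(11.57) = 354.3/11.57 = 30.62 mg/L.
Initial deficit D₀ = C_s − DO₀ = 11.2 − 7.393 = 3.807 mg/L.
D(1.12) = [0.392×30.62/(0.952−0.392)](e^(−0.392×1.12) − e^(−0.952×1.12)) + 3.807 e^(−0.952×1.12)
= 21.43 × (0.6447 − 0.3443) + 3.807 × 0.3443 = 7.749 mg/L.
DO = 11.2 − 7.749 = 3.451 mg/L.

DO ≈ 3.45 mg/L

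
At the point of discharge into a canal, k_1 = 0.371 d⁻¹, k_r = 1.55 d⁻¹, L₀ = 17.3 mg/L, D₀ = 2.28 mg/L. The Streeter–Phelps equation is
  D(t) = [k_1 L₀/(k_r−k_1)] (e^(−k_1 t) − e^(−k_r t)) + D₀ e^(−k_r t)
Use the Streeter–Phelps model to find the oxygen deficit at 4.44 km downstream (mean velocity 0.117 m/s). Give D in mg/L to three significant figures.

D ≈ 3.02 mg/L

Travel time t = x/v = 4.44 km / (0.117 m/s) = 4440 m / 0.117 m/s = 37950 s = 0.4392 d.
k_1 L₀/(k_r−k_1) = 0.371×17.3/(1.55−0.371) = 6.418/1.179 = 5.444 mg/L.
e^(−k_1 t) = e^(−0.371×0.4392) = 0.8496; e^(−k_r t) = e^(−1.55×0.4392) = 0.5062.
D = 5.444 × (0.8496 − 0.5062) + 2.28 × 0.5062 = 1.870 + 1.154 = 3.024 mg/L.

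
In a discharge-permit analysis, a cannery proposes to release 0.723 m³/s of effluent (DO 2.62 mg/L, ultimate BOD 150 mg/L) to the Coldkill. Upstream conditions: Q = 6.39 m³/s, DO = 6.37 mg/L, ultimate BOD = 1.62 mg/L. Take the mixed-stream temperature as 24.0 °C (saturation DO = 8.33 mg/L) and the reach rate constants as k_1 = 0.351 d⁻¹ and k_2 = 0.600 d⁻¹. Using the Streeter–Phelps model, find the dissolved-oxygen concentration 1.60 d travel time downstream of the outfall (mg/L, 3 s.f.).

Mixed DO = (6.39×6.37 + 0.723×2.62)/(6.39+0.723) = 42.60/7.113 = 5.989 mg/L.
Mixed L₀ = (6.39×1.62 + 0.723×150)/(7.113) = 118.8/7.113 = 16.70 mg/L.
Initial deficit D₀ = C_s − DO₀ = 8.33 − 5.989 = 2.341 mg/L.
D(1.60) = [0.351×16.70/(0.600−0.351)](e^(−0.351×1.60) − e^(−0.600×1.60)) + 2.341 e^(−0.600×1.60)
= 23.54 × (0.5703 − 0.3829) + 2.341 × 0.3829 = 5.309 mg/L.
DO = 8.33 − 5.309 = 3.021 mg/L.

DO ≈ 3.02 mg/L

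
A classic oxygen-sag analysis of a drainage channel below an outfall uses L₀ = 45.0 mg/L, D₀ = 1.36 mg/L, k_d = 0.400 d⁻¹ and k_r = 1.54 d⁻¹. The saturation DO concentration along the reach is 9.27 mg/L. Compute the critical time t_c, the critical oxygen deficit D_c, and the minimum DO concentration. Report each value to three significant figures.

At the critical point dD/dt = 0, so k_d L₀ e^(−k_d t) = k_r D. Substituting D(t) from the Streeter–Phelps equation and solving for t gives
t_c = ln[(k_r/k_d)(1 − D₀(k_r−k_d)/(k_d L₀))] / (k_r−k_d).
Here k_r−k_d = 1.140 d⁻¹ and 1 − D₀(k_r−k_d)/(k_d L₀) = 1 − 1.36×1.140/(0.400×45.0) = 0.9139, so
t_c = ln(3.850 × 0.9139) / 1.140 = 1.258 / 1.140 = 1.104 d.
L(t_c) = L₀ e^(−k_d t_c) = 45.0 × 0.6431 = 28.94 mg/L, and at the critical point k_r D_c = k_d L, so D_c = (0.400/1.54) × 28.94 = 7.517 mg/L.
Minimum DO = C_s − D_c = 9.27 − 7.517 = 1.753 mg/L.

t_c ≈ 1.10 d; D_c ≈ 7.52 mg/L; min DO ≈ 1.75 mg/L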